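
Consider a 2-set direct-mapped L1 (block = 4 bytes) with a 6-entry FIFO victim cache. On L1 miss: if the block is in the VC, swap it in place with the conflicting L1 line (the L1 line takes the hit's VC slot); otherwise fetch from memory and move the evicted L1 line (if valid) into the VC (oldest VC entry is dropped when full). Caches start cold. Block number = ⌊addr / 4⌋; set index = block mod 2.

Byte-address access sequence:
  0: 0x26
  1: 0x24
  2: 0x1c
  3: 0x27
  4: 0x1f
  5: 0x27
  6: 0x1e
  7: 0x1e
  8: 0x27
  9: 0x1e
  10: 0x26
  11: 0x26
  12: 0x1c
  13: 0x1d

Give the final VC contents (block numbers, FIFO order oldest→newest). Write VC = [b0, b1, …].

VC = [9]

  [0] addr=0x26 blk=9 s=1: MISS | VC []
  [1] addr=0x24 blk=9 s=1: L1-HIT | VC []
  [2] addr=0x1c blk=7 s=1: MISS | VC [9]
  [3] addr=0x27 blk=9 s=1: VC-HIT | VC [7]
  [4] addr=0x1f blk=7 s=1: VC-HIT | VC [9]
  [5] addr=0x27 blk=9 s=1: VC-HIT | VC [7]
  [6] addr=0x1e blk=7 s=1: VC-HIT | VC [9]
  [7] addr=0x1e blk=7 s=1: L1-HIT | VC [9]
  [8] addr=0x27 blk=9 s=1: VC-HIT | VC [7]
  [9] addr=0x1e blk=7 s=1: VC-HIT | VC [9]
  [10] addr=0x26 blk=9 s=1: VC-HIT | VC [7]
  [11] addr=0x26 blk=9 s=1: L1-HIT | VC [7]
  [12] addr=0x1c blk=7 s=1: VC-HIT | VC [9]
  [13] addr=0x1d blk=7 s=1: L1-HIT | VC [9]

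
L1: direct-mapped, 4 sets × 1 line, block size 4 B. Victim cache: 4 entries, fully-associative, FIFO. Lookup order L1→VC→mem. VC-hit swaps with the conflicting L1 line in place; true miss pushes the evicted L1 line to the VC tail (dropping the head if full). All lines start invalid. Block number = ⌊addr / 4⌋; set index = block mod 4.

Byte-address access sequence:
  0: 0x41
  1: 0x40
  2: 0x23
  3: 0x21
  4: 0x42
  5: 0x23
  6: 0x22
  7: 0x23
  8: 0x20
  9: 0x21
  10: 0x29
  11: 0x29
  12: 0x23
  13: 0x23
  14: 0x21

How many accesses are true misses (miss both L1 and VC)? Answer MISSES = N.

MISSES = 3

#0 0x41→b16/s0 MISS; vc=[]
#1 0x40→b16/s0 L1-HIT; vc=[]
#2 0x23→b8/s0 MISS; vc=[16]
#3 0x21→b8/s0 L1-HIT; vc=[16]
#4 0x42→b16/s0 VC-HIT; vc=[8]
#5 0x23→b8/s0 VC-HIT; vc=[16]
#6 0x22→b8/s0 L1-HIT; vc=[16]
#7 0x23→b8/s0 L1-HIT; vc=[16]
#8 0x20→b8/s0 L1-HIT; vc=[16]
#9 0x21→b8/s0 L1-HIT; vc=[16]
#10 0x29→b10/s2 MISS; vc=[16]
#11 0x29→b10/s2 L1-HIT; vc=[16]
#12 0x23→b8/s0 L1-HIT; vc=[16]
#13 0x23→b8/s0 L1-HIT; vc=[16]
#14 0x21→b8/s0 L1-HIT; vc=[16]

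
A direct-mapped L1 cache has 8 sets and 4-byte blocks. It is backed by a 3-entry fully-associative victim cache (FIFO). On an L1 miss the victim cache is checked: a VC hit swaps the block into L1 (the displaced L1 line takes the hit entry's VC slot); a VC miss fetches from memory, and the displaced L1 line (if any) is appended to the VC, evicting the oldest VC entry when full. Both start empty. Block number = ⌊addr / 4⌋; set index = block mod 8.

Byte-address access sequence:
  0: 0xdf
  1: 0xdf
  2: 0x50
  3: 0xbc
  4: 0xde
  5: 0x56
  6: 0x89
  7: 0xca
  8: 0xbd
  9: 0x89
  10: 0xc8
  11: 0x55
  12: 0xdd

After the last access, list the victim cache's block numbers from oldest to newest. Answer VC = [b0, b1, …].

#0 0xdf→b55/s7 MISS; vc=[]
#1 0xdf→b55/s7 L1-HIT; vc=[]
#2 0x50→b20/s4 MISS; vc=[]
#3 0xbc→b47/s7 MISS; vc=[55]
#4 0xde→b55/s7 VC-HIT; vc=[47]
#5 0x56→b21/s5 MISS; vc=[47]
#6 0x89→b34/s2 MISS; vc=[47]
#7 0xca→b50/s2 MISS; vc=[47,34]
#8 0xbd→b47/s7 VC-HIT; vc=[55,34]
#9 0x89→b34/s2 VC-HIT; vc=[55,50]
#10 0xc8→b50/s2 VC-HIT; vc=[55,34]
#11 0x55→b21/s5 L1-HIT; vc=[55,34]
#12 0xdd→b55/s7 VC-HIT; vc=[47,34]

VC = [47, 34]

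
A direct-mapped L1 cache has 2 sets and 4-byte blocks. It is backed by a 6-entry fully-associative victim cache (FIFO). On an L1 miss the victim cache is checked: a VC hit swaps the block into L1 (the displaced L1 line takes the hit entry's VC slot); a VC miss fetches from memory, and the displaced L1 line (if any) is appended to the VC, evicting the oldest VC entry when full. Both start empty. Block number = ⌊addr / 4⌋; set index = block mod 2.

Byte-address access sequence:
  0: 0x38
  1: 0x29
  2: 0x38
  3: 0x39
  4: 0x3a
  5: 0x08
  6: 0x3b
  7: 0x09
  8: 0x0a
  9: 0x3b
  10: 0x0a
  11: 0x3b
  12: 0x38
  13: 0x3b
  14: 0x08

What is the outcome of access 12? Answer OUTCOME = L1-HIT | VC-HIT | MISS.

OUTCOME = L1-HIT

0: 0x38 (blk 14, set 0) → MISS  vc=[]
1: 0x29 (blk 10, set 0) → MISS  vc=[14]
2: 0x38 (blk 14, set 0) → VC-HIT  vc=[10]
3: 0x39 (blk 14, set 0) → L1-HIT  vc=[10]
4: 0x3a (blk 14, set 0) → L1-HIT  vc=[10]
5: 0x8 (blk 2, set 0) → MISS  vc=[10, 14]
6: 0x3b (blk 14, set 0) → VC-HIT  vc=[10, 2]
7: 0x9 (blk 2, set 0) → VC-HIT  vc=[10, 14]
8: 0xa (blk 2, set 0) → L1-HIT  vc=[10, 14]
9: 0x3b (blk 14, set 0) → VC-HIT  vc=[10, 2]
10: 0xa (blk 2, set 0) → VC-HIT  vc=[10, 14]
11: 0x3b (blk 14, set 0) → VC-HIT  vc=[10, 2]
12: 0x38 (blk 14, set 0) → L1-HIT  vc=[10, 2]
13: 0x3b (blk 14, set 0) → L1-HIT  vc=[10, 2]
14: 0x8 (blk 2, set 0) → VC-HIT  vc=[10, 14]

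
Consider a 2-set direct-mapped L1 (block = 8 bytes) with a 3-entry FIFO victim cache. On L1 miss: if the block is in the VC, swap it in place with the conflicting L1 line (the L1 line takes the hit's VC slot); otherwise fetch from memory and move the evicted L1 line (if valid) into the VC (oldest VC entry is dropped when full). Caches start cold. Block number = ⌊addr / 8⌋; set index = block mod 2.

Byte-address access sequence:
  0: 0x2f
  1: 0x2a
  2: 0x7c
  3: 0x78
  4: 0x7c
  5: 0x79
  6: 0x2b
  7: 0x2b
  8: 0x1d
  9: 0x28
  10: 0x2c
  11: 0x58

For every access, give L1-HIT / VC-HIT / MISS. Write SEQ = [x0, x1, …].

#0 0x2f→b5/s1 MISS; vc=[]
#1 0x2a→b5/s1 L1-HIT; vc=[]
#2 0x7c→b15/s1 MISS; vc=[5]
#3 0x78→b15/s1 L1-HIT; vc=[5]
#4 0x7c→b15/s1 L1-HIT; vc=[5]
#5 0x79→b15/s1 L1-HIT; vc=[5]
#6 0x2b→b5/s1 VC-HIT; vc=[15]
#7 0x2b→b5/s1 L1-HIT; vc=[15]
#8 0x1d→b3/s1 MISS; vc=[15,5]
#9 0x28→b5/s1 VC-HIT; vc=[15,3]
#10 0x2c→b5/s1 L1-HIT; vc=[15,3]
#11 0x58→b11/s1 MISS; vc=[15,3,5]

SEQ = [MISS, L1-HIT, MISS, L1-HIT, L1-HIT, L1-HIT, VC-HIT, L1-HIT, MISS, VC-HIT, L1-HIT, MISS]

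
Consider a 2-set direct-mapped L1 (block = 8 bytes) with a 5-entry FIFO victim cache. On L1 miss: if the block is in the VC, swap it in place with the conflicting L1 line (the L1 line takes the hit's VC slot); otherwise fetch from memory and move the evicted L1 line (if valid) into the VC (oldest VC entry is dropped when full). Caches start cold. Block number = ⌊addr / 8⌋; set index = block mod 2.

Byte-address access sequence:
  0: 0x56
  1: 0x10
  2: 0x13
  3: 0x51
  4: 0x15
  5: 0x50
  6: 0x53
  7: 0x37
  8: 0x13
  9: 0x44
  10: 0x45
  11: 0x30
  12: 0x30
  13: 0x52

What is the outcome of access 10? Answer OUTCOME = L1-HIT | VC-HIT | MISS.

OUTCOME = L1-HIT

0: 0x56 (blk 10, set 0) → MISS  vc=[]
1: 0x10 (blk 2, set 0) → MISS  vc=[10]
2: 0x13 (blk 2, set 0) → L1-HIT  vc=[10]
3: 0x51 (blk 10, set 0) → VC-HIT  vc=[2]
4: 0x15 (blk 2, set 0) → VC-HIT  vc=[10]
5: 0x50 (blk 10, set 0) → VC-HIT  vc=[2]
6: 0x53 (blk 10, set 0) → L1-HIT  vc=[2]
7: 0x37 (blk 6, set 0) → MISS  vc=[2, 10]
8: 0x13 (blk 2, set 0) → VC-HIT  vc=[6, 10]
9: 0x44 (blk 8, set 0) → MISS  vc=[6, 10, 2]
10: 0x45 (blk 8, set 0) → L1-HIT  vc=[6, 10, 2]
11: 0x30 (blk 6, set 0) → VC-HIT  vc=[8, 10, 2]
12: 0x30 (blk 6, set 0) → L1-HIT  vc=[8, 10, 2]
13: 0x52 (blk 10, set 0) → VC-HIT  vc=[8, 6, 2]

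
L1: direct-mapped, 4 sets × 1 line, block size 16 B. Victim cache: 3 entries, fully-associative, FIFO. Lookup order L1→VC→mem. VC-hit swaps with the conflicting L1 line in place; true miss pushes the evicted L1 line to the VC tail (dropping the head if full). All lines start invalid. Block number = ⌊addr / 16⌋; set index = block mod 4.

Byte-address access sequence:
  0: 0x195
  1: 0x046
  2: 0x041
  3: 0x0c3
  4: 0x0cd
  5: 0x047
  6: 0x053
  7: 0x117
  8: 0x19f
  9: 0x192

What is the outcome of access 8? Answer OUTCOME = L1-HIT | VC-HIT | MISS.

0: 0x195 (blk 25, set 1) → MISS  vc=[]
1: 0x46 (blk 4, set 0) → MISS  vc=[]
2: 0x41 (blk 4, set 0) → L1-HIT  vc=[]
3: 0xc3 (blk 12, set 0) → MISS  vc=[4]
4: 0xcd (blk 12, set 0) → L1-HIT  vc=[4]
5: 0x47 (blk 4, set 0) → VC-HIT  vc=[12]
6: 0x53 (blk 5, set 1) → MISS  vc=[12, 25]
7: 0x117 (blk 17, set 1) → MISS  vc=[12, 25, 5]
8: 0x19f (blk 25, set 1) → VC-HIT  vc=[12, 17, 5]
9: 0x192 (blk 25, set 1) → L1-HIT  vc=[12, 17, 5]

OUTCOME = VC-HIT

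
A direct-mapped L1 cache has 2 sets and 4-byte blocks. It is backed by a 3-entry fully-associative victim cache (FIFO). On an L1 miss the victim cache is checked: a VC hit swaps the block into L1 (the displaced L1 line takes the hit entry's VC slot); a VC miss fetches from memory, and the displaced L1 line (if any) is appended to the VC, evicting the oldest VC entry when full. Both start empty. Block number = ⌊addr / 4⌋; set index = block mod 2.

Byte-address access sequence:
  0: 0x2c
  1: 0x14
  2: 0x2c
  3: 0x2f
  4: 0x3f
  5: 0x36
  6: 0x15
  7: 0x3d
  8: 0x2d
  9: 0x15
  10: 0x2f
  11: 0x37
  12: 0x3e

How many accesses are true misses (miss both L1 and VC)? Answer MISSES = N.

  [0] addr=0x2c blk=11 s=1: MISS | VC []
  [1] addr=0x14 blk=5 s=1: MISS | VC [11]
  [2] addr=0x2c blk=11 s=1: VC-HIT | VC [5]
  [3] addr=0x2f blk=11 s=1: L1-HIT | VC [5]
  [4] addr=0x3f blk=15 s=1: MISS | VC [5, 11]
  [5] addr=0x36 blk=13 s=1: MISS | VC [5, 11, 15]
  [6] addr=0x15 blk=5 s=1: VC-HIT | VC [13, 11, 15]
  [7] addr=0x3d blk=15 s=1: VC-HIT | VC [13, 11, 5]
  [8] addr=0x2d blk=11 s=1: VC-HIT | VC [13, 15, 5]
  [9] addr=0x15 blk=5 s=1: VC-HIT | VC [13, 15, 11]
  [10] addr=0x2f blk=11 s=1: VC-HIT | VC [13, 15, 5]
  [11] addr=0x37 blk=13 s=1: VC-HIT | VC [11, 15, 5]
  [12] addr=0x3e blk=15 s=1: VC-HIT | VC [11, 13, 5]

MISSES = 4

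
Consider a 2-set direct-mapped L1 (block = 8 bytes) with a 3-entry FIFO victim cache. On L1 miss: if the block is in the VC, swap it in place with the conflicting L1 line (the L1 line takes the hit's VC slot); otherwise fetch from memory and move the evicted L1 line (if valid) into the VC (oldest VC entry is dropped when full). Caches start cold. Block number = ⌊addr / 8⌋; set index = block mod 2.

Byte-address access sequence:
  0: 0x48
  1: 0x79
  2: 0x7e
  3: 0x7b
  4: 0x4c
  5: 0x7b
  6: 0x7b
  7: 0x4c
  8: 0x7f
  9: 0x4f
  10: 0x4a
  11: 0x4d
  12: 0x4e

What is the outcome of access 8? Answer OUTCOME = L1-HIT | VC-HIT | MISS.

OUTCOME = VC-HIT

0: 0x48 (blk 9, set 1) → MISS  vc=[]
1: 0x79 (blk 15, set 1) → MISS  vc=[9]
2: 0x7e (blk 15, set 1) → L1-HIT  vc=[9]
3: 0x7b (blk 15, set 1) → L1-HIT  vc=[9]
4: 0x4c (blk 9, set 1) → VC-HIT  vc=[15]
5: 0x7b (blk 15, set 1) → VC-HIT  vc=[9]
6: 0x7b (blk 15, set 1) → L1-HIT  vc=[9]
7: 0x4c (blk 9, set 1) → VC-HIT  vc=[15]
8: 0x7f (blk 15, set 1) → VC-HIT  vc=[9]
9: 0x4f (blk 9, set 1) → VC-HIT  vc=[15]
10: 0x4a (blk 9, set 1) → L1-HIT  vc=[15]
11: 0x4d (blk 9, set 1) → L1-HIT  vc=[15]
12: 0x4e (blk 9, set 1) → L1-HIT  vc=[15]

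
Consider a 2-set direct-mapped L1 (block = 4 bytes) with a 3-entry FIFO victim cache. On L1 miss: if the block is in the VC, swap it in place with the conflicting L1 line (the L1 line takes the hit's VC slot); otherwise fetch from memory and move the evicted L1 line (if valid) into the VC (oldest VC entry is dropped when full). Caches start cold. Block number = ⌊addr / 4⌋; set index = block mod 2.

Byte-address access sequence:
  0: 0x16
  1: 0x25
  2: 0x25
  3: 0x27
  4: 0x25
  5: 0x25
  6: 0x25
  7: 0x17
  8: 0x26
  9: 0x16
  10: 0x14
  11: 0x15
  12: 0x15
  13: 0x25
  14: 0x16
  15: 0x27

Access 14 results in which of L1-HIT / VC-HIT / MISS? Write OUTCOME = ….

  [0] addr=0x16 blk=5 s=1: MISS | VC []
  [1] addr=0x25 blk=9 s=1: MISS | VC [5]
  [2] addr=0x25 blk=9 s=1: L1-HIT | VC [5]
  [3] addr=0x27 blk=9 s=1: L1-HIT | VC [5]
  [4] addr=0x25 blk=9 s=1: L1-HIT | VC [5]
  [5] addr=0x25 blk=9 s=1: L1-HIT | VC [5]
  [6] addr=0x25 blk=9 s=1: L1-HIT | VC [5]
  [7] addr=0x17 blk=5 s=1: VC-HIT | VC [9]
  [8] addr=0x26 blk=9 s=1: VC-HIT | VC [5]
  [9] addr=0x16 blk=5 s=1: VC-HIT | VC [9]
  [10] addr=0x14 blk=5 s=1: L1-HIT | VC [9]
  [11] addr=0x15 blk=5 s=1: L1-HIT | VC [9]
  [12] addr=0x15 blk=5 s=1: L1-HIT | VC [9]
  [13] addr=0x25 blk=9 s=1: VC-HIT | VC [5]
  [14] addr=0x16 blk=5 s=1: VC-HIT | VC [9]
  [15] addr=0x27 blk=9 s=1: VC-HIT | VC [5]

OUTCOME = VC-HIT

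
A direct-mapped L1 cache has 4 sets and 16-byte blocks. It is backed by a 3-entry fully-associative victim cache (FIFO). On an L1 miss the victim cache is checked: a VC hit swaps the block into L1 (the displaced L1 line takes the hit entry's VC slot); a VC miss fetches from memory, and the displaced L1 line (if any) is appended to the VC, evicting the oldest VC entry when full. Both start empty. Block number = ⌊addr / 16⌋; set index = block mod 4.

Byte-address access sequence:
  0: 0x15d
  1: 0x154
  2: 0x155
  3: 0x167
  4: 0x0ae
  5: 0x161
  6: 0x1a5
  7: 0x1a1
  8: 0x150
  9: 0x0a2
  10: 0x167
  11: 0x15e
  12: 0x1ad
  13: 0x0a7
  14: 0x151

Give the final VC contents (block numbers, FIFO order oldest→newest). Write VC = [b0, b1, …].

#0 0x15d→b21/s1 MISS; vc=[]
#1 0x154→b21/s1 L1-HIT; vc=[]
#2 0x155→b21/s1 L1-HIT; vc=[]
#3 0x167→b22/s2 MISS; vc=[]
#4 0xae→b10/s2 MISS; vc=[22]
#5 0x161→b22/s2 VC-HIT; vc=[10]
#6 0x1a5→b26/s2 MISS; vc=[10,22]
#7 0x1a1→b26/s2 L1-HIT; vc=[10,22]
#8 0x150→b21/s1 L1-HIT; vc=[10,22]
#9 0xa2→b10/s2 VC-HIT; vc=[26,22]
#10 0x167→b22/s2 VC-HIT; vc=[26,10]
#11 0x15e→b21/s1 L1-HIT; vc=[26,10]
#12 0x1ad→b26/s2 VC-HIT; vc=[22,10]
#13 0xa7→b10/s2 VC-HIT; vc=[22,26]
#14 0x151→b21/s1 L1-HIT; vc=[22,26]

VC = [22, 26]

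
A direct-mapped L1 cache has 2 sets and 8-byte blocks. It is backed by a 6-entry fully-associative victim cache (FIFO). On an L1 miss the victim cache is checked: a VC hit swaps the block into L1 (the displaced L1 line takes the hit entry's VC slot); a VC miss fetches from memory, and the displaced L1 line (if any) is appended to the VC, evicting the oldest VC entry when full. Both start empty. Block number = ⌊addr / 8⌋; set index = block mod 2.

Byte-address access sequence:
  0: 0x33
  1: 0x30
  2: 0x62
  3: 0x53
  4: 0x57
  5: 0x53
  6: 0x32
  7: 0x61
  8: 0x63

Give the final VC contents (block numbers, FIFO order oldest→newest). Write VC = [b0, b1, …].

VC = [10, 6]

0: 0x33 (blk 6, set 0) → MISS  vc=[]
1: 0x30 (blk 6, set 0) → L1-HIT  vc=[]
2: 0x62 (blk 12, set 0) → MISS  vc=[6]
3: 0x53 (blk 10, set 0) → MISS  vc=[6, 12]
4: 0x57 (blk 10, set 0) → L1-HIT  vc=[6, 12]
5: 0x53 (blk 10, set 0) → L1-HIT  vc=[6, 12]
6: 0x32 (blk 6, set 0) → VC-HIT  vc=[10, 12]
7: 0x61 (blk 12, set 0) → VC-HIT  vc=[10, 6]
8: 0x63 (blk 12, set 0) → L1-HIT  vc=[10, 6]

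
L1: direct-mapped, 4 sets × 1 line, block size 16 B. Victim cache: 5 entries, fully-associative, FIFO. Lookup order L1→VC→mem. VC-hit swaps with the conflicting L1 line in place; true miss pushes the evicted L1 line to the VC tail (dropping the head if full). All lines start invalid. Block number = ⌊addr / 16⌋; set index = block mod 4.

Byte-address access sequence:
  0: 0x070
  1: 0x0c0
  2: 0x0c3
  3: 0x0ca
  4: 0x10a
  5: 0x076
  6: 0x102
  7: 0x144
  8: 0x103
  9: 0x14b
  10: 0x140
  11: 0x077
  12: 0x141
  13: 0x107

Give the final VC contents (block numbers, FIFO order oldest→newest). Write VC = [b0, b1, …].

VC = [12, 20]

  [0] addr=0x70 blk=7 s=3: MISS | VC []
  [1] addr=0xc0 blk=12 s=0: MISS | VC []
  [2] addr=0xc3 blk=12 s=0: L1-HIT | VC []
  [3] addr=0xca blk=12 s=0: L1-HIT | VC []
  [4] addr=0x10a blk=16 s=0: MISS | VC [12]
  [5] addr=0x76 blk=7 s=3: L1-HIT | VC [12]
  [6] addr=0x102 blk=16 s=0: L1-HIT | VC [12]
  [7] addr=0x144 blk=20 s=0: MISS | VC [12, 16]
  [8] addr=0x103 blk=16 s=0: VC-HIT | VC [12, 20]
  [9] addr=0x14b blk=20 s=0: VC-HIT | VC [12, 16]
  [10] addr=0x140 blk=20 s=0: L1-HIT | VC [12, 16]
  [11] addr=0x77 blk=7 s=3: L1-HIT | VC [12, 16]
  [12] addr=0x141 blk=20 s=0: L1-HIT | VC [12, 16]
  [13] addr=0x107 blk=16 s=0: VC-HIT | VC [12, 20]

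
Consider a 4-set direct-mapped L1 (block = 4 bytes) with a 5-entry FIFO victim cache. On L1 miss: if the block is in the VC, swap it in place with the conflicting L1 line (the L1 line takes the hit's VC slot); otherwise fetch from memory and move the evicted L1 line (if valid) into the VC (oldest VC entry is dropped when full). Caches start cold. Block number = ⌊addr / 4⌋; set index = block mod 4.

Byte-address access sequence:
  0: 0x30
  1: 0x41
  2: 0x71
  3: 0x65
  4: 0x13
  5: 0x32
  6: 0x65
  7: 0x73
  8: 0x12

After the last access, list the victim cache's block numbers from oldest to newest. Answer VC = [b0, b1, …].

#0 0x30→b12/s0 MISS; vc=[]
#1 0x41→b16/s0 MISS; vc=[12]
#2 0x71→b28/s0 MISS; vc=[12,16]
#3 0x65→b25/s1 MISS; vc=[12,16]
#4 0x13→b4/s0 MISS; vc=[12,16,28]
#5 0x32→b12/s0 VC-HIT; vc=[4,16,28]
#6 0x65→b25/s1 L1-HIT; vc=[4,16,28]
#7 0x73→b28/s0 VC-HIT; vc=[4,16,12]
#8 0x12→b4/s0 VC-HIT; vc=[28,16,12]

VC = [28, 16, 12]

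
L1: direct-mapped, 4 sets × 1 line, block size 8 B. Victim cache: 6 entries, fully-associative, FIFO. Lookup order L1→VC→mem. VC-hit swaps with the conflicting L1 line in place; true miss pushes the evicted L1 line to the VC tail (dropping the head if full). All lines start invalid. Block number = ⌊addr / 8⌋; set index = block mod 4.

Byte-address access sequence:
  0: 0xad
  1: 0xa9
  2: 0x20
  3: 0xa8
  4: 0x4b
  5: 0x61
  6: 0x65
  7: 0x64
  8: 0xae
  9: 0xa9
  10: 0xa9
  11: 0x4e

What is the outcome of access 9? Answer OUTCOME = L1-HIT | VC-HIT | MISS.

  [0] addr=0xad blk=21 s=1: MISS | VC []
  [1] addr=0xa9 blk=21 s=1: L1-HIT | VC []
  [2] addr=0x20 blk=4 s=0: MISS | VC []
  [3] addr=0xa8 blk=21 s=1: L1-HIT | VC []
  [4] addr=0x4b blk=9 s=1: MISS | VC [21]
  [5] addr=0x61 blk=12 s=0: MISS | VC [21, 4]
  [6] addr=0x65 blk=12 s=0: L1-HIT | VC [21, 4]
  [7] addr=0x64 blk=12 s=0: L1-HIT | VC [21, 4]
  [8] addr=0xae blk=21 s=1: VC-HIT | VC [9, 4]
  [9] addr=0xa9 blk=21 s=1: L1-HIT | VC [9, 4]
  [10] addr=0xa9 blk=21 s=1: L1-HIT | VC [9, 4]
  [11] addr=0x4e blk=9 s=1: VC-HIT | VC [21, 4]

OUTCOME = L1-HIT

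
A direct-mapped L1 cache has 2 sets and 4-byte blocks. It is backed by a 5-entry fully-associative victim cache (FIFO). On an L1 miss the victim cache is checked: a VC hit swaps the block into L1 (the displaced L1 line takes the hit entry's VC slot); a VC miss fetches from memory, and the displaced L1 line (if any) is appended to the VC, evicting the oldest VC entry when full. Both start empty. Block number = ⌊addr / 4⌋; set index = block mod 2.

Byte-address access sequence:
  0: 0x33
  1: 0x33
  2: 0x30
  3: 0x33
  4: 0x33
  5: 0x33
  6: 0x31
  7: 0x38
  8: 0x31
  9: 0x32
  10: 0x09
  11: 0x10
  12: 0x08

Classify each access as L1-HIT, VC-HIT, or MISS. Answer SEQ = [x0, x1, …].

  [0] addr=0x33 blk=12 s=0: MISS | VC []
  [1] addr=0x33 blk=12 s=0: L1-HIT | VC []
  [2] addr=0x30 blk=12 s=0: L1-HIT | VC []
  [3] addr=0x33 blk=12 s=0: L1-HIT | VC []
  [4] addr=0x33 blk=12 s=0: L1-HIT | VC []
  [5] addr=0x33 blk=12 s=0: L1-HIT | VC []
  [6] addr=0x31 blk=12 s=0: L1-HIT | VC []
  [7] addr=0x38 blk=14 s=0: MISS | VC [12]
  [8] addr=0x31 blk=12 s=0: VC-HIT | VC [14]
  [9] addr=0x32 blk=12 s=0: L1-HIT | VC [14]
  [10] addr=0x9 blk=2 s=0: MISS | VC [14, 12]
  [11] addr=0x10 blk=4 s=0: MISS | VC [14, 12, 2]
  [12] addr=0x8 blk=2 s=0: VC-HIT | VC [14, 12, 4]

SEQ = [MISS, L1-HIT, L1-HIT, L1-HIT, L1-HIT, L1-HIT, L1-HIT, MISS, VC-HIT, L1-HIT, MISS, MISS, VC-HIT]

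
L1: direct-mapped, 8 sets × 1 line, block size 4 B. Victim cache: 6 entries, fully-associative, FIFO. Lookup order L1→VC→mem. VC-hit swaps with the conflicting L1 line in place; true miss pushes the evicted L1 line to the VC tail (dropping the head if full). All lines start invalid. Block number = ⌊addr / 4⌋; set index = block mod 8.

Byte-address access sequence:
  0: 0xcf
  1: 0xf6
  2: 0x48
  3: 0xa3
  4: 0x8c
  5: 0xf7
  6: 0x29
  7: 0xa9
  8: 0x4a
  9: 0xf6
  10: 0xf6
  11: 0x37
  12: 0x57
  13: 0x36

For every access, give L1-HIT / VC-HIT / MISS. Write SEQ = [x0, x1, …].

SEQ = [MISS, MISS, MISS, MISS, MISS, L1-HIT, MISS, MISS, VC-HIT, L1-HIT, L1-HIT, MISS, MISS, VC-HIT]

  [0] addr=0xcf blk=51 s=3: MISS | VC []
  [1] addr=0xf6 blk=61 s=5: MISS | VC []
  [2] addr=0x48 blk=18 s=2: MISS | VC []
  [3] addr=0xa3 blk=40 s=0: MISS | VC []
  [4] addr=0x8c blk=35 s=3: MISS | VC [51]
  [5] addr=0xf7 blk=61 s=5: L1-HIT | VC [51]
  [6] addr=0x29 blk=10 s=2: MISS | VC [51, 18]
  [7] addr=0xa9 blk=42 s=2: MISS | VC [51, 18, 10]
  [8] addr=0x4a blk=18 s=2: VC-HIT | VC [51, 42, 10]
  [9] addr=0xf6 blk=61 s=5: L1-HIT | VC [51, 42, 10]
  [10] addr=0xf6 blk=61 s=5: L1-HIT | VC [51, 42, 10]
  [11] addr=0x37 blk=13 s=5: MISS | VC [51, 42, 10, 61]
  [12] addr=0x57 blk=21 s=5: MISS | VC [51, 42, 10, 61, 13]
  [13] addr=0x36 blk=13 s=5: VC-HIT | VC [51, 42, 10, 61, 21]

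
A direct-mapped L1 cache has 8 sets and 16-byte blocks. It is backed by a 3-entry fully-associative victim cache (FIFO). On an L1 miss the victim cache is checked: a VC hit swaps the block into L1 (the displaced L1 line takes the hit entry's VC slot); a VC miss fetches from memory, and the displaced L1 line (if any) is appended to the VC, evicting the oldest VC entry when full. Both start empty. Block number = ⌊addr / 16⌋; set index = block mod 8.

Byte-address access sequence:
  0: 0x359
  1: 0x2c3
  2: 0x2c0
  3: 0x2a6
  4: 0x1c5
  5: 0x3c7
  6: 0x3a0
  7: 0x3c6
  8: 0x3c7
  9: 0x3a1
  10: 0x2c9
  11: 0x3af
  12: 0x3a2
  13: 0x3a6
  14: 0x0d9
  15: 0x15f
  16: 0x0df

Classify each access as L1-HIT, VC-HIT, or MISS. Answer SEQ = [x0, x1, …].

0: 0x359 (blk 53, set 5) → MISS  vc=[]
1: 0x2c3 (blk 44, set 4) → MISS  vc=[]
2: 0x2c0 (blk 44, set 4) → L1-HIT  vc=[]
3: 0x2a6 (blk 42, set 2) → MISS  vc=[]
4: 0x1c5 (blk 28, set 4) → MISS  vc=[44]
5: 0x3c7 (blk 60, set 4) → MISS  vc=[44, 28]
6: 0x3a0 (blk 58, set 2) → MISS  vc=[44, 28, 42]
7: 0x3c6 (blk 60, set 4) → L1-HIT  vc=[44, 28, 42]
8: 0x3c7 (blk 60, set 4) → L1-HIT  vc=[44, 28, 42]
9: 0x3a1 (blk 58, set 2) → L1-HIT  vc=[44, 28, 42]
10: 0x2c9 (blk 44, set 4) → VC-HIT  vc=[60, 28, 42]
11: 0x3af (blk 58, set 2) → L1-HIT  vc=[60, 28, 42]
12: 0x3a2 (blk 58, set 2) → L1-HIT  vc=[60, 28, 42]
13: 0x3a6 (blk 58, set 2) → L1-HIT  vc=[60, 28, 42]
14: 0xd9 (blk 13, set 5) → MISS  vc=[28, 42, 53]
15: 0x15f (blk 21, set 5) → MISS  vc=[42, 53, 13]
16: 0xdf (blk 13, set 5) → VC-HIT  vc=[42, 53, 21]

SEQ = [MISS, MISS, L1-HIT, MISS, MISS, MISS, MISS, L1-HIT, L1-HIT, L1-HIT, VC-HIT, L1-HIT, L1-HIT, L1-HIT, MISS, MISS, VC-HIT]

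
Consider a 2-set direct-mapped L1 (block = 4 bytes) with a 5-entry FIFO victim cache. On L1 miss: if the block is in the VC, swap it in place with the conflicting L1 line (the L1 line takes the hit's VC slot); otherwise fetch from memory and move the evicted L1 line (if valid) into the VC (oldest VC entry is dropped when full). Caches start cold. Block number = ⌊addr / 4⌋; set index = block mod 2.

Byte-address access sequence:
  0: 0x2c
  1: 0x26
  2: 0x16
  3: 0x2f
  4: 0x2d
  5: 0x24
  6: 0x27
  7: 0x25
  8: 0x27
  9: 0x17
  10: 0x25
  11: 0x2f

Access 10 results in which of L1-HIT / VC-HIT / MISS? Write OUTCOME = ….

OUTCOME = VC-HIT

#0 0x2c→b11/s1 MISS; vc=[]
#1 0x26→b9/s1 MISS; vc=[11]
#2 0x16→b5/s1 MISS; vc=[11,9]
#3 0x2f→b11/s1 VC-HIT; vc=[5,9]
#4 0x2d→b11/s1 L1-HIT; vc=[5,9]
#5 0x24→b9/s1 VC-HIT; vc=[5,11]
#6 0x27→b9/s1 L1-HIT; vc=[5,11]
#7 0x25→b9/s1 L1-HIT; vc=[5,11]
#8 0x27→b9/s1 L1-HIT; vc=[5,11]
#9 0x17→b5/s1 VC-HIT; vc=[9,11]
#10 0x25→b9/s1 VC-HIT; vc=[5,11]
#11 0x2f→b11/s1 VC-HIT; vc=[5,9]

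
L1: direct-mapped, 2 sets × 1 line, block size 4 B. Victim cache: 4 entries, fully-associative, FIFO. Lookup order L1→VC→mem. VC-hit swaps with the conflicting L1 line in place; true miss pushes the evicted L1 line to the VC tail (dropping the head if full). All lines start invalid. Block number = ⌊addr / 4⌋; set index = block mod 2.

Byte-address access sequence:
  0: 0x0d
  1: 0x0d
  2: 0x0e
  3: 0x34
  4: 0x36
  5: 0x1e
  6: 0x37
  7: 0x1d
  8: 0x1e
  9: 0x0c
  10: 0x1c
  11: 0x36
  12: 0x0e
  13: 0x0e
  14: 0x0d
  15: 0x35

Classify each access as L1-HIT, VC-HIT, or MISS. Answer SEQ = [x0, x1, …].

0: 0xd (blk 3, set 1) → MISS  vc=[]
1: 0xd (blk 3, set 1) → L1-HIT  vc=[]
2: 0xe (blk 3, set 1) → L1-HIT  vc=[]
3: 0x34 (blk 13, set 1) → MISS  vc=[3]
4: 0x36 (blk 13, set 1) → L1-HIT  vc=[3]
5: 0x1e (blk 7, set 1) → MISS  vc=[3, 13]
6: 0x37 (blk 13, set 1) → VC-HIT  vc=[3, 7]
7: 0x1d (blk 7, set 1) → VC-HIT  vc=[3, 13]
8: 0x1e (blk 7, set 1) → L1-HIT  vc=[3, 13]
9: 0xc (blk 3, set 1) → VC-HIT  vc=[7, 13]
10: 0x1c (blk 7, set 1) → VC-HIT  vc=[3, 13]
11: 0x36 (blk 13, set 1) → VC-HIT  vc=[3, 7]
12: 0xe (blk 3, set 1) → VC-HIT  vc=[13, 7]
13: 0xe (blk 3, set 1) → L1-HIT  vc=[13, 7]
14: 0xd (blk 3, set 1) → L1-HIT  vc=[13, 7]
15: 0x35 (blk 13, set 1) → VC-HIT  vc=[3, 7]

SEQ = [MISS, L1-HIT, L1-HIT, MISS, L1-HIT, MISS, VC-HIT, VC-HIT, L1-HIT, VC-HIT, VC-HIT, VC-HIT, VC-HIT, L1-HIT, L1-HIT, VC-HIT]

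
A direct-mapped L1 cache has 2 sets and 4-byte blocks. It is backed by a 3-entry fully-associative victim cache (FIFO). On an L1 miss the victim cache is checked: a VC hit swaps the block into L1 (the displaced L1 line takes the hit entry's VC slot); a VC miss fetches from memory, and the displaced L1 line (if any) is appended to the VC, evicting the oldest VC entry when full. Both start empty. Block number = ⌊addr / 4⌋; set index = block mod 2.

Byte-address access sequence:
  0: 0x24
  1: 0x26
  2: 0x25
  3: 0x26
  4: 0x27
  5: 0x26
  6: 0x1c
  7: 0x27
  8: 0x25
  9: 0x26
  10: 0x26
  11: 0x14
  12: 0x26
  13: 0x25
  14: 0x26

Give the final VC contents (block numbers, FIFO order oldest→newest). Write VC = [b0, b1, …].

VC = [7, 5]

0: 0x24 (blk 9, set 1) → MISS  vc=[]
1: 0x26 (blk 9, set 1) → L1-HIT  vc=[]
2: 0x25 (blk 9, set 1) → L1-HIT  vc=[]
3: 0x26 (blk 9, set 1) → L1-HIT  vc=[]
4: 0x27 (blk 9, set 1) → L1-HIT  vc=[]
5: 0x26 (blk 9, set 1) → L1-HIT  vc=[]
6: 0x1c (blk 7, set 1) → MISS  vc=[9]
7: 0x27 (blk 9, set 1) → VC-HIT  vc=[7]
8: 0x25 (blk 9, set 1) → L1-HIT  vc=[7]
9: 0x26 (blk 9, set 1) → L1-HIT  vc=[7]
10: 0x26 (blk 9, set 1) → L1-HIT  vc=[7]
11: 0x14 (blk 5, set 1) → MISS  vc=[7, 9]
12: 0x26 (blk 9, set 1) → VC-HIT  vc=[7, 5]
13: 0x25 (blk 9, set 1) → L1-HIT  vc=[7, 5]
14: 0x26 (blk 9, set 1) → L1-HIT  vc=[7, 5]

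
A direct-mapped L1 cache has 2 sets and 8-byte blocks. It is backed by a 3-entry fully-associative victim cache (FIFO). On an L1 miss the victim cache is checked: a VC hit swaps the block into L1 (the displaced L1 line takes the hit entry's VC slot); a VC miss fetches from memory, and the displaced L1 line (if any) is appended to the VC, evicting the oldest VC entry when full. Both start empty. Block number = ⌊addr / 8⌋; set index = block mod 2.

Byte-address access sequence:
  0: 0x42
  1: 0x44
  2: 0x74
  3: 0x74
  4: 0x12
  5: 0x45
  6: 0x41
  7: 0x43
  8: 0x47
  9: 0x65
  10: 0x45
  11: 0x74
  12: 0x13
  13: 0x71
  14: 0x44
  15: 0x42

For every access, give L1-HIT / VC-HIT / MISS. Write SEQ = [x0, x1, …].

#0 0x42→b8/s0 MISS; vc=[]
#1 0x44→b8/s0 L1-HIT; vc=[]
#2 0x74→b14/s0 MISS; vc=[8]
#3 0x74→b14/s0 L1-HIT; vc=[8]
#4 0x12→b2/s0 MISS; vc=[8,14]
#5 0x45→b8/s0 VC-HIT; vc=[2,14]
#6 0x41→b8/s0 L1-HIT; vc=[2,14]
#7 0x43→b8/s0 L1-HIT; vc=[2,14]
#8 0x47→b8/s0 L1-HIT; vc=[2,14]
#9 0x65→b12/s0 MISS; vc=[2,14,8]
#10 0x45→b8/s0 VC-HIT; vc=[2,14,12]
#11 0x74→b14/s0 VC-HIT; vc=[2,8,12]
#12 0x13→b2/s0 VC-HIT; vc=[14,8,12]
#13 0x71→b14/s0 VC-HIT; vc=[2,8,12]
#14 0x44→b8/s0 VC-HIT; vc=[2,14,12]
#15 0x42→b8/s0 L1-HIT; vc=[2,14,12]

SEQ = [MISS, L1-HIT, MISS, L1-HIT, MISS, VC-HIT, L1-HIT, L1-HIT, L1-HIT, MISS, VC-HIT, VC-HIT, VC-HIT, VC-HIT, VC-HIT, L1-HIT]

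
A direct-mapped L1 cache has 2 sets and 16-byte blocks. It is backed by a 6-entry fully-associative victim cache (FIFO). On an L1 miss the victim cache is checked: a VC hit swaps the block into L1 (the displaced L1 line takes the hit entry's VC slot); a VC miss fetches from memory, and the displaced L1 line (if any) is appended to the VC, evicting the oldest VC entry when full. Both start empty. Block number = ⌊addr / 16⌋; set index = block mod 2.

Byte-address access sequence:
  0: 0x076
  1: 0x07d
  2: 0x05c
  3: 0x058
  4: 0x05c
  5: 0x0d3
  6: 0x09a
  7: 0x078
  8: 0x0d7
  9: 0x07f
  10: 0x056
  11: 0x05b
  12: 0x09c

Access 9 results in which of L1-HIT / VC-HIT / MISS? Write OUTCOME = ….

  [0] addr=0x76 blk=7 s=1: MISS | VC []
  [1] addr=0x7d blk=7 s=1: L1-HIT | VC []
  [2] addr=0x5c blk=5 s=1: MISS | VC [7]
  [3] addr=0x58 blk=5 s=1: L1-HIT | VC [7]
  [4] addr=0x5c blk=5 s=1: L1-HIT | VC [7]
  [5] addr=0xd3 blk=13 s=1: MISS | VC [7, 5]
  [6] addr=0x9a blk=9 s=1: MISS | VC [7, 5, 13]
  [7] addr=0x78 blk=7 s=1: VC-HIT | VC [9, 5, 13]
  [8] addr=0xd7 blk=13 s=1: VC-HIT | VC [9, 5, 7]
  [9] addr=0x7f blk=7 s=1: VC-HIT | VC [9, 5, 13]
  [10] addr=0x56 blk=5 s=1: VC-HIT | VC [9, 7, 13]
  [11] addr=0x5b blk=5 s=1: L1-HIT | VC [9, 7, 13]
  [12] addr=0x9c blk=9 s=1: VC-HIT | VC [5, 7, 13]

OUTCOME = VC-HIT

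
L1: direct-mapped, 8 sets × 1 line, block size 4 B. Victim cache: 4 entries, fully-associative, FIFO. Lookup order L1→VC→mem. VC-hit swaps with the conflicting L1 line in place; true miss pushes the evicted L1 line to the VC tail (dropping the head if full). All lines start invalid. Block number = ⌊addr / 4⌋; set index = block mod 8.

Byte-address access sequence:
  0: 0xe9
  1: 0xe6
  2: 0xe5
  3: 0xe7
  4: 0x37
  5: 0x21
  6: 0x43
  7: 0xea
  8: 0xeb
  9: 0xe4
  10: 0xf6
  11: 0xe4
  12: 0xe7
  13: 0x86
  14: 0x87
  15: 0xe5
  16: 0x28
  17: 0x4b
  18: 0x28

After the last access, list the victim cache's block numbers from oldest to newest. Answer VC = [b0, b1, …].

#0 0xe9→b58/s2 MISS; vc=[]
#1 0xe6→b57/s1 MISS; vc=[]
#2 0xe5→b57/s1 L1-HIT; vc=[]
#3 0xe7→b57/s1 L1-HIT; vc=[]
#4 0x37→b13/s5 MISS; vc=[]
#5 0x21→b8/s0 MISS; vc=[]
#6 0x43→b16/s0 MISS; vc=[8]
#7 0xea→b58/s2 L1-HIT; vc=[8]
#8 0xeb→b58/s2 L1-HIT; vc=[8]
#9 0xe4→b57/s1 L1-HIT; vc=[8]
#10 0xf6→b61/s5 MISS; vc=[8,13]
#11 0xe4→b57/s1 L1-HIT; vc=[8,13]
#12 0xe7→b57/s1 L1-HIT; vc=[8,13]
#13 0x86→b33/s1 MISS; vc=[8,13,57]
#14 0x87→b33/s1 L1-HIT; vc=[8,13,57]
#15 0xe5→b57/s1 VC-HIT; vc=[8,13,33]
#16 0x28→b10/s2 MISS; vc=[8,13,33,58]
#17 0x4b→b18/s2 MISS; vc=[13,33,58,10]
#18 0x28→b10/s2 VC-HIT; vc=[13,33,58,18]

VC = [13, 33, 58, 18]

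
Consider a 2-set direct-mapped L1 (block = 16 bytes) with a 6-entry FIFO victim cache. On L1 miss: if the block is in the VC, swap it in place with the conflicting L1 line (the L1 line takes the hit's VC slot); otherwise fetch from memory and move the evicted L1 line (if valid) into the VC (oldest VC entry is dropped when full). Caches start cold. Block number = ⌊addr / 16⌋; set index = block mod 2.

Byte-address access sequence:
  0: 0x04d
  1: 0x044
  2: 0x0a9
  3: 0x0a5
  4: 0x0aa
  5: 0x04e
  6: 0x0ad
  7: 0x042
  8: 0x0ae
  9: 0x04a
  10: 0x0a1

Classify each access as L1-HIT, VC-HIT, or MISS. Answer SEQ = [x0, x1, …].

0: 0x4d (blk 4, set 0) → MISS  vc=[]
1: 0x44 (blk 4, set 0) → L1-HIT  vc=[]
2: 0xa9 (blk 10, set 0) → MISS  vc=[4]
3: 0xa5 (blk 10, set 0) → L1-HIT  vc=[4]
4: 0xaa (blk 10, set 0) → L1-HIT  vc=[4]
5: 0x4e (blk 4, set 0) → VC-HIT  vc=[10]
6: 0xad (blk 10, set 0) → VC-HIT  vc=[4]
7: 0x42 (blk 4, set 0) → VC-HIT  vc=[10]
8: 0xae (blk 10, set 0) → VC-HIT  vc=[4]
9: 0x4a (blk 4, set 0) → VC-HIT  vc=[10]
10: 0xa1 (blk 10, set 0) → VC-HIT  vc=[4]

SEQ = [MISS, L1-HIT, MISS, L1-HIT, L1-HIT, VC-HIT, VC-HIT, VC-HIT, VC-HIT, VC-HIT, VC-HIT]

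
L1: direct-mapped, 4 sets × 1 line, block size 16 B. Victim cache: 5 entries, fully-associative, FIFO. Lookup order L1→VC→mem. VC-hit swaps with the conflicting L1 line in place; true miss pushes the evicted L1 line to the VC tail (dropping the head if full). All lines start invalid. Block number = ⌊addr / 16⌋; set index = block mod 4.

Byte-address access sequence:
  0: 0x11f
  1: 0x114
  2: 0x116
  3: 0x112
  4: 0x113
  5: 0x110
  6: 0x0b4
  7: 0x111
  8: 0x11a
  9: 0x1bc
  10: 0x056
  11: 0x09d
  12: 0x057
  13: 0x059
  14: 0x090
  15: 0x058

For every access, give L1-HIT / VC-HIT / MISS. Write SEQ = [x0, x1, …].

SEQ = [MISS, L1-HIT, L1-HIT, L1-HIT, L1-HIT, L1-HIT, MISS, L1-HIT, L1-HIT, MISS, MISS, MISS, VC-HIT, L1-HIT, VC-HIT, VC-HIT]

0: 0x11f (blk 17, set 1) → MISS  vc=[]
1: 0x114 (blk 17, set 1) → L1-HIT  vc=[]
2: 0x116 (blk 17, set 1) → L1-HIT  vc=[]
3: 0x112 (blk 17, set 1) → L1-HIT  vc=[]
4: 0x113 (blk 17, set 1) → L1-HIT  vc=[]
5: 0x110 (blk 17, set 1) → L1-HIT  vc=[]
6: 0xb4 (blk 11, set 3) → MISS  vc=[]
7: 0x111 (blk 17, set 1) → L1-HIT  vc=[]
8: 0x11a (blk 17, set 1) → L1-HIT  vc=[]
9: 0x1bc (blk 27, set 3) → MISS  vc=[11]
10: 0x56 (blk 5, set 1) → MISS  vc=[11, 17]
11: 0x9d (blk 9, set 1) → MISS  vc=[11, 17, 5]
12: 0x57 (blk 5, set 1) → VC-HIT  vc=[11, 17, 9]
13: 0x59 (blk 5, set 1) → L1-HIT  vc=[11, 17, 9]
14: 0x90 (blk 9, set 1) → VC-HIT  vc=[11, 17, 5]
15: 0x58 (blk 5, set 1) → VC-HIT  vc=[11, 17, 9]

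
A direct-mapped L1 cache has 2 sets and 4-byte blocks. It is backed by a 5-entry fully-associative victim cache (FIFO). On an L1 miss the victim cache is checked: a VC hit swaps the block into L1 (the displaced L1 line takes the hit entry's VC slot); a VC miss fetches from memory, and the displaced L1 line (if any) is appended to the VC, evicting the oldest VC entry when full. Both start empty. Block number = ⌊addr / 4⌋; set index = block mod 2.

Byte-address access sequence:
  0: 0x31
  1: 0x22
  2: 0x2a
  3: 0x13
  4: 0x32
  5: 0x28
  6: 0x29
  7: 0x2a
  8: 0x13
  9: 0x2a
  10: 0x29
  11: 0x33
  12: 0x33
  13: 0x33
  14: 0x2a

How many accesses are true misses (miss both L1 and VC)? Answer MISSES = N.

  [0] addr=0x31 blk=12 s=0: MISS | VC []
  [1] addr=0x22 blk=8 s=0: MISS | VC [12]
  [2] addr=0x2a blk=10 s=0: MISS | VC [12, 8]
  [3] addr=0x13 blk=4 s=0: MISS | VC [12, 8, 10]
  [4] addr=0x32 blk=12 s=0: VC-HIT | VC [4, 8, 10]
  [5] addr=0x28 blk=10 s=0: VC-HIT | VC [4, 8, 12]
  [6] addr=0x29 blk=10 s=0: L1-HIT | VC [4, 8, 12]
  [7] addr=0x2a blk=10 s=0: L1-HIT | VC [4, 8, 12]
  [8] addr=0x13 blk=4 s=0: VC-HIT | VC [10, 8, 12]
  [9] addr=0x2a blk=10 s=0: VC-HIT | VC [4, 8, 12]
  [10] addr=0x29 blk=10 s=0: L1-HIT | VC [4, 8, 12]
  [11] addr=0x33 blk=12 s=0: VC-HIT | VC [4, 8, 10]
  [12] addr=0x33 blk=12 s=0: L1-HIT | VC [4, 8, 10]
  [13] addr=0x33 blk=12 s=0: L1-HIT | VC [4, 8, 10]
  [14] addr=0x2a blk=10 s=0: VC-HIT | VC [4, 8, 12]

MISSES = 4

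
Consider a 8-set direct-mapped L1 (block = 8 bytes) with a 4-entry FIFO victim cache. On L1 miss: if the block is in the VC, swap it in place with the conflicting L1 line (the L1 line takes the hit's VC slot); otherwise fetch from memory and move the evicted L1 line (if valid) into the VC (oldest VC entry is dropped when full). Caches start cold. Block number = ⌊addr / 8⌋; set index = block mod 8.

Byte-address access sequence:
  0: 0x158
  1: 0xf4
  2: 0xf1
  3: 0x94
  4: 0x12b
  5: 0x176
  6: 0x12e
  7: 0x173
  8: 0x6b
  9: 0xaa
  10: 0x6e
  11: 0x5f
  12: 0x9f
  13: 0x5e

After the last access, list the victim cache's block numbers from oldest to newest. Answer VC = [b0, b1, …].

VC = [37, 21, 43, 19]

  [0] addr=0x158 blk=43 s=3: MISS | VC []
  [1] addr=0xf4 blk=30 s=6: MISS | VC []
  [2] addr=0xf1 blk=30 s=6: L1-HIT | VC []
  [3] addr=0x94 blk=18 s=2: MISS | VC []
  [4] addr=0x12b blk=37 s=5: MISS | VC []
  [5] addr=0x176 blk=46 s=6: MISS | VC [30]
  [6] addr=0x12e blk=37 s=5: L1-HIT | VC [30]
  [7] addr=0x173 blk=46 s=6: L1-HIT | VC [30]
  [8] addr=0x6b blk=13 s=5: MISS | VC [30, 37]
  [9] addr=0xaa blk=21 s=5: MISS | VC [30, 37, 13]
  [10] addr=0x6e blk=13 s=5: VC-HIT | VC [30, 37, 21]
  [11] addr=0x5f blk=11 s=3: MISS | VC [30, 37, 21, 43]
  [12] addr=0x9f blk=19 s=3: MISS | VC [37, 21, 43, 11]
  [13] addr=0x5e blk=11 s=3: VC-HIT | VC [37, 21, 43, 19]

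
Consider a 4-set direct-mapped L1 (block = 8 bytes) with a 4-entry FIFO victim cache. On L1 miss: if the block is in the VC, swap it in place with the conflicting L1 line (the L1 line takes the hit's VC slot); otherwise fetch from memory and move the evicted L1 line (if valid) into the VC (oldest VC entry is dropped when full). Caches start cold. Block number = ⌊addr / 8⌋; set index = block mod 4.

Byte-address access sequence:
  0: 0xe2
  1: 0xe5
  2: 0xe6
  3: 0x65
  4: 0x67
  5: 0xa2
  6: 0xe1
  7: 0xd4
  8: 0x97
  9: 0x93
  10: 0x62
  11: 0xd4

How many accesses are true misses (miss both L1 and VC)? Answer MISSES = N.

MISSES = 5

  [0] addr=0xe2 blk=28 s=0: MISS | VC []
  [1] addr=0xe5 blk=28 s=0: L1-HIT | VC []
  [2] addr=0xe6 blk=28 s=0: L1-HIT | VC []
  [3] addr=0x65 blk=12 s=0: MISS | VC [28]
  [4] addr=0x67 blk=12 s=0: L1-HIT | VC [28]
  [5] addr=0xa2 blk=20 s=0: MISS | VC [28, 12]
  [6] addr=0xe1 blk=28 s=0: VC-HIT | VC [20, 12]
  [7] addr=0xd4 blk=26 s=2: MISS | VC [20, 12]
  [8] addr=0x97 blk=18 s=2: MISS | VC [20, 12, 26]
  [9] addr=0x93 blk=18 s=2: L1-HIT | VC [20, 12, 26]
  [10] addr=0x62 blk=12 s=0: VC-HIT | VC [20, 28, 26]
  [11] addr=0xd4 blk=26 s=2: VC-HIT | VC [20, 28, 18]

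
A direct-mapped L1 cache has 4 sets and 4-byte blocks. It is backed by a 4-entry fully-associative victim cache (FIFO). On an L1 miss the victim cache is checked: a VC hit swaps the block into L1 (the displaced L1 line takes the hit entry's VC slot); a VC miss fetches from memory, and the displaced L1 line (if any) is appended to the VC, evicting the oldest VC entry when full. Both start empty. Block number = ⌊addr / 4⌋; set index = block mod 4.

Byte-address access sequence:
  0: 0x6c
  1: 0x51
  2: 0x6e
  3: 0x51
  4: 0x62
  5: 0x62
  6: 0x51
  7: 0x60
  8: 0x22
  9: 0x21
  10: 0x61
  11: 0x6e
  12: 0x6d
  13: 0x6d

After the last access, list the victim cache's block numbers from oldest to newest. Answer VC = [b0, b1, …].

VC = [20, 8]

0: 0x6c (blk 27, set 3) → MISS  vc=[]
1: 0x51 (blk 20, set 0) → MISS  vc=[]
2: 0x6e (blk 27, set 3) → L1-HIT  vc=[]
3: 0x51 (blk 20, set 0) → L1-HIT  vc=[]
4: 0x62 (blk 24, set 0) → MISS  vc=[20]
5: 0x62 (blk 24, set 0) → L1-HIT  vc=[20]
6: 0x51 (blk 20, set 0) → VC-HIT  vc=[24]
7: 0x60 (blk 24, set 0) → VC-HIT  vc=[20]
8: 0x22 (blk 8, set 0) → MISS  vc=[20, 24]
9: 0x21 (blk 8, set 0) → L1-HIT  vc=[20, 24]
10: 0x61 (blk 24, set 0) → VC-HIT  vc=[20, 8]
11: 0x6e (blk 27, set 3) → L1-HIT  vc=[20, 8]
12: 0x6d (blk 27, set 3) → L1-HIT  vc=[20, 8]
13: 0x6d (blk 27, set 3) → L1-HIT  vc=[20, 8]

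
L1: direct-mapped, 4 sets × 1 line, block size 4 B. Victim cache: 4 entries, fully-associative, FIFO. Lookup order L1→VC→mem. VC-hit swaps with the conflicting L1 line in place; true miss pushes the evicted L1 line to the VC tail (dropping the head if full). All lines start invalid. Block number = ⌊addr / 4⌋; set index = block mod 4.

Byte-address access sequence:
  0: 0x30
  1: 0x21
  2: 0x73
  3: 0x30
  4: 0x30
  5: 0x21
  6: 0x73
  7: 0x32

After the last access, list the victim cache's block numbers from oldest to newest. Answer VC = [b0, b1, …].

0: 0x30 (blk 12, set 0) → MISS  vc=[]
1: 0x21 (blk 8, set 0) → MISS  vc=[12]
2: 0x73 (blk 28, set 0) → MISS  vc=[12, 8]
3: 0x30 (blk 12, set 0) → VC-HIT  vc=[28, 8]
4: 0x30 (blk 12, set 0) → L1-HIT  vc=[28, 8]
5: 0x21 (blk 8, set 0) → VC-HIT  vc=[28, 12]
6: 0x73 (blk 28, set 0) → VC-HIT  vc=[8, 12]
7: 0x32 (blk 12, set 0) → VC-HIT  vc=[8, 28]

VC = [8, 28]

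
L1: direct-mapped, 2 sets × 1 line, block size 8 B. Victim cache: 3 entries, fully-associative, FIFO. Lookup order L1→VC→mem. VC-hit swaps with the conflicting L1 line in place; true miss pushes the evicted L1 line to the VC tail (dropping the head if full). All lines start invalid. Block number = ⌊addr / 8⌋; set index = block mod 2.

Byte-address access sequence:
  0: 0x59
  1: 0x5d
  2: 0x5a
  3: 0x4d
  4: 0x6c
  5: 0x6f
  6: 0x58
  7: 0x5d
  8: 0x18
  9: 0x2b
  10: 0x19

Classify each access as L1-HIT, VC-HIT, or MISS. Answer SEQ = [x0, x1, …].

0: 0x59 (blk 11, set 1) → MISS  vc=[]
1: 0x5d (blk 11, set 1) → L1-HIT  vc=[]
2: 0x5a (blk 11, set 1) → L1-HIT  vc=[]
3: 0x4d (blk 9, set 1) → MISS  vc=[11]
4: 0x6c (blk 13, set 1) → MISS  vc=[11, 9]
5: 0x6f (blk 13, set 1) → L1-HIT  vc=[11, 9]
6: 0x58 (blk 11, set 1) → VC-HIT  vc=[13, 9]
7: 0x5d (blk 11, set 1) → L1-HIT  vc=[13, 9]
8: 0x18 (blk 3, set 1) → MISS  vc=[13, 9, 11]
9: 0x2b (blk 5, set 1) → MISS  vc=[9, 11, 3]
10: 0x19 (blk 3, set 1) → VC-HIT  vc=[9, 11, 5]

SEQ = [MISS, L1-HIT, L1-HIT, MISS, MISS, L1-HIT, VC-HIT, L1-HIT, MISS, MISS, VC-HIT]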